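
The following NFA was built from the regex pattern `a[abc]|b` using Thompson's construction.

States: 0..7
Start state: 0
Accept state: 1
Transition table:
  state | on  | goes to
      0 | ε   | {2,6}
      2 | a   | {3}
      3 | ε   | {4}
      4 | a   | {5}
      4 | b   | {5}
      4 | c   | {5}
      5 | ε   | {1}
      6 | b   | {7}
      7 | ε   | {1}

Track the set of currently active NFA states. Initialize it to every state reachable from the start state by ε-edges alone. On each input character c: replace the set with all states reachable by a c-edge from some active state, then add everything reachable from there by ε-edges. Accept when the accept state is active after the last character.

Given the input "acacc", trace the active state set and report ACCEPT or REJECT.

Answer: REJECT

Trace:
initial (ε-close {0}): {0,2,6}
'a' @ 1: {3,4}
'c' @ 2: {1,5}  [accepting]
'a' @ 3: {}  — dead — no transitions
rest 'cc' ignored (set empty)
after full input: {}  (accept=1 not in)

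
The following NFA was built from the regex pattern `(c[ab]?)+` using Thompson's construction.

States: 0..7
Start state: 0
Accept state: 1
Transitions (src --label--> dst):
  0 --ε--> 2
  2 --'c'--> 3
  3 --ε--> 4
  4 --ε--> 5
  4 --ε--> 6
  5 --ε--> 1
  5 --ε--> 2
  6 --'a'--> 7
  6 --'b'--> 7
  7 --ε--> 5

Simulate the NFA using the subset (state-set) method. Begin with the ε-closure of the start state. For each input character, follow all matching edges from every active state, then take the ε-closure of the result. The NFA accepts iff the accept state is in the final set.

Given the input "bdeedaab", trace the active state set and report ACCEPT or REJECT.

Answer: REJECT

Trace:
S₀ = ε-closure({0}) = {0,2}
'b' @ 1: {}  — state set empty
rest 'deedaab' ignored (set empty)
final: {}; accept 1 not in set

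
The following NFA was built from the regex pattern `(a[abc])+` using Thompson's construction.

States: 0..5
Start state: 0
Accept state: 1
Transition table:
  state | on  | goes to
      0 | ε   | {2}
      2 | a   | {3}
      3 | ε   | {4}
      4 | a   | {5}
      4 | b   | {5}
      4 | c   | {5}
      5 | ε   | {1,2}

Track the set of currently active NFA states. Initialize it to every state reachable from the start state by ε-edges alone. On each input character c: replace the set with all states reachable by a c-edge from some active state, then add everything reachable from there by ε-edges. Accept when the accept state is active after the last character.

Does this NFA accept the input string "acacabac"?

Answer: ACCEPT

Derivation:
initial (ε-close {0}): {0,2}
'a' @ 1: {3,4}
'c' @ 2: {1,2,5}  (accept∈set)
'a' @ 3: {3,4}
'c' @ 4: {1,2,5}  (accept∈set)
'a' @ 5: {3,4}
'b' @ 6: {1,2,5}  (accept∈set)
'a' @ 7: {3,4}
'c' @ 8: {1,2,5}  (accept∈set)
after full input: {1,2,5}  (accept=1 in)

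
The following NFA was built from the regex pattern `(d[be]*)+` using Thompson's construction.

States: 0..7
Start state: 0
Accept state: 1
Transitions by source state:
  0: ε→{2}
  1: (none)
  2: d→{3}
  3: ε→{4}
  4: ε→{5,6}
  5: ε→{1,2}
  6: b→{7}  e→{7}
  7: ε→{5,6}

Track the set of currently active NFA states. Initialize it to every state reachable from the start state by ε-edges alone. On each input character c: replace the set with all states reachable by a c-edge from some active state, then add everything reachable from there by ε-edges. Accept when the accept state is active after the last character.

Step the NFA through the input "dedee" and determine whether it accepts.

Answer: ACCEPT

Trace:
start: ε-closure({0}) = {0,2}
'd' @ 1: {1,2,3,4,5,6}  (accept∈set)
'e' @ 2: {1,2,5,6,7}  (accept∈set)
'd' @ 3: {1,2,3,4,5,6}  (accept∈set)
'e' @ 4: {1,2,5,6,7}  (accept∈set)
'e' @ 5: {1,2,5,6,7}  (accept∈set)
final: {1,2,5,6,7}; accept 1 in set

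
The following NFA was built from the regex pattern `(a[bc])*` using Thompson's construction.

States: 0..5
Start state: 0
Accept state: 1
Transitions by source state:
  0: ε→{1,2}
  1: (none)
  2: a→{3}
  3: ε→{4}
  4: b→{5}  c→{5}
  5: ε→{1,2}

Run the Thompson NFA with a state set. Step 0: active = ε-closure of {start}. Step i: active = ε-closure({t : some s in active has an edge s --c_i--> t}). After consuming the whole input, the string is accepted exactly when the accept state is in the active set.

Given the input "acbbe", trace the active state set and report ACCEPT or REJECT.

S₀ = ε-closure({0}) = {0,1,2}
'a' @ 1: {3,4}
'c' @ 2: {1,2,5}  (accept∈set)
'b' @ 3: {}  — dead — no transitions
rest 'be' ignored (set empty)
after full input: {}  (accept=1 not in)

Answer: REJECT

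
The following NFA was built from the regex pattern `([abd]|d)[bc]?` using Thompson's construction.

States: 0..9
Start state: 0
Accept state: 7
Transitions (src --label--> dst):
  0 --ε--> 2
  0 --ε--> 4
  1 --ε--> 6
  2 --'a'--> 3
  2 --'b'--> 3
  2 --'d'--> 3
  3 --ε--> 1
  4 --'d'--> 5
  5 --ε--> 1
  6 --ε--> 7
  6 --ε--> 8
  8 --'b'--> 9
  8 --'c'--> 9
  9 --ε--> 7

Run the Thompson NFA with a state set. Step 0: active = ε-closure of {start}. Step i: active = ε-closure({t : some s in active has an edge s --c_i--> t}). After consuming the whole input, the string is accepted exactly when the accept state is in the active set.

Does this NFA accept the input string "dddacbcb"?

start: ε-closure({0}) = {0,2,4}
'd' @ 1: {1,3,5,6,7,8}  (accept∈set)
'd' @ 2: {}  — state set empty
rest 'dacbcb' ignored (set empty)
after full input: {}  (accept=7 not in)

Answer: REJECT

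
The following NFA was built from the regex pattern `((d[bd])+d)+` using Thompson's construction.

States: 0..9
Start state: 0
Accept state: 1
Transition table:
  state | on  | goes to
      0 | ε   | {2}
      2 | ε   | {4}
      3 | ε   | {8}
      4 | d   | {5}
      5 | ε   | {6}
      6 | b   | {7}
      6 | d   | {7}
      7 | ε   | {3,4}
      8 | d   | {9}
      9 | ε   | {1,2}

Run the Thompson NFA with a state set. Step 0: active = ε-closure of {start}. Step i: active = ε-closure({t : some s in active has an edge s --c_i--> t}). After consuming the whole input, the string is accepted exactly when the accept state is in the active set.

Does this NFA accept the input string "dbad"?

initial (ε-close {0}): {0,2,4}
'd' @ 1: {5,6}
'b' @ 2: {3,4,7,8}
'a' @ 3: {}  — no active states
rest 'd' ignored (set empty)
after full input: {}  (accept=1 not in)

Answer: REJECT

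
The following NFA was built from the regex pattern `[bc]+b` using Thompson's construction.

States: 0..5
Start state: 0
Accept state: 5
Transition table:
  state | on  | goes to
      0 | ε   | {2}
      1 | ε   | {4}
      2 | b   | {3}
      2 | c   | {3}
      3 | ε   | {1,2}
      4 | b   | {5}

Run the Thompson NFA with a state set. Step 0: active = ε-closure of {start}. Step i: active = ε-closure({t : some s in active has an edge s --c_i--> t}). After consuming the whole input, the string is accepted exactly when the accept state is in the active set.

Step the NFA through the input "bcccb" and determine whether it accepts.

Answer: ACCEPT

Derivation:
initial (ε-close {0}): {0,2}
'b' @ 1: {1,2,3,4}
'c' @ 2: {1,2,3,4}
'c' @ 3: {1,2,3,4}
'c' @ 4: {1,2,3,4}
'b' @ 5: {1,2,3,4,5}  [accepting]
after full input: {1,2,3,4,5}  (accept=5 in)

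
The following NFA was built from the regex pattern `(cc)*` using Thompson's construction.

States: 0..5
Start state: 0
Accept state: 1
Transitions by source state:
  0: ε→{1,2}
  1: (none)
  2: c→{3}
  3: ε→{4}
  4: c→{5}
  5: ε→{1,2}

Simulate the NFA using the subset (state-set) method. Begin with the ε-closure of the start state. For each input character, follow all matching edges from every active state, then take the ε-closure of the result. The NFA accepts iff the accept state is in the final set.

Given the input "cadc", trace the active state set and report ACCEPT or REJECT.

start: ε-closure({0}) = {0,1,2}
'c' @ 1: {3,4}
'a' @ 2: {}  — dead — no transitions
rest 'dc' ignored (set empty)
end set {} — state 1 not in

Answer: REJECT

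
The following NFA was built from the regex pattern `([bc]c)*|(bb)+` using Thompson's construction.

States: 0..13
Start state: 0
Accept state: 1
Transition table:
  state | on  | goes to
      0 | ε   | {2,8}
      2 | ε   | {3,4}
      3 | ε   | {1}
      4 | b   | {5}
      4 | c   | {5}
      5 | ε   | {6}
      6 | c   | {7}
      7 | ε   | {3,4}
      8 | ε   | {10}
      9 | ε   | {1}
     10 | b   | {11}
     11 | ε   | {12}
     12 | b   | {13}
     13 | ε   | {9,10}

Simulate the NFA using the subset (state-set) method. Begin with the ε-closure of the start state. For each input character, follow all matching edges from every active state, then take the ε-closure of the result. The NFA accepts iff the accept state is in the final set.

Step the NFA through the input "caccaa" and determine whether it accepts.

Answer: REJECT

Steps:
initial (ε-close {0}): {0,1,2,3,4,8,10}
'c' @ 1: {5,6}
'a' @ 2: {}  — state set empty
rest 'ccaa' ignored (set empty)
end set {} — state 1 not in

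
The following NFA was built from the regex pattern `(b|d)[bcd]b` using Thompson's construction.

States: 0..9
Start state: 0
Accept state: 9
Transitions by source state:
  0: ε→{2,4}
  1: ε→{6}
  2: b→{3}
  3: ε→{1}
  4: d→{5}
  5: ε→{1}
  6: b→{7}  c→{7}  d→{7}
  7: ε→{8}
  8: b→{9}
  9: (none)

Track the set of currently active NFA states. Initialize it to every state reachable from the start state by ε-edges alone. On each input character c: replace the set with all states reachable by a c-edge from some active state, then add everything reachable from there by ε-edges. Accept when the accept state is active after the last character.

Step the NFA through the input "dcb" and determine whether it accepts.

initial (ε-close {0}): {0,2,4}
'd' @ 1: {1,5,6}
'c' @ 2: {7,8}
'b' @ 3: {9}  ✓accept
after full input: {9}  (accept=9 in)

Answer: ACCEPT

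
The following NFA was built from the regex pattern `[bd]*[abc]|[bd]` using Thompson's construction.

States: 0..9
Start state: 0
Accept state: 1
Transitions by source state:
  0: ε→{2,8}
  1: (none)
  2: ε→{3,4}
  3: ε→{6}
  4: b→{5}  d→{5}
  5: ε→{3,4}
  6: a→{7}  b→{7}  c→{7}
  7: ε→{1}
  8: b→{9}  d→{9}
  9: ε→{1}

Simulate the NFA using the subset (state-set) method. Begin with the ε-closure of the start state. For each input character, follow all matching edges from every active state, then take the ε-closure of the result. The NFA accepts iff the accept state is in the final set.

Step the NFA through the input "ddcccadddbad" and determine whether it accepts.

initial (ε-close {0}): {0,2,3,4,6,8}
'd' @ 1: {1,3,4,5,6,9}  ✓accept
'd' @ 2: {3,4,5,6}
'c' @ 3: {1,7}  ✓accept
'c' @ 4: {}  — state set empty
rest 'cadddbad' ignored (set empty)
final: {}; accept 1 not in set

Answer: REJECT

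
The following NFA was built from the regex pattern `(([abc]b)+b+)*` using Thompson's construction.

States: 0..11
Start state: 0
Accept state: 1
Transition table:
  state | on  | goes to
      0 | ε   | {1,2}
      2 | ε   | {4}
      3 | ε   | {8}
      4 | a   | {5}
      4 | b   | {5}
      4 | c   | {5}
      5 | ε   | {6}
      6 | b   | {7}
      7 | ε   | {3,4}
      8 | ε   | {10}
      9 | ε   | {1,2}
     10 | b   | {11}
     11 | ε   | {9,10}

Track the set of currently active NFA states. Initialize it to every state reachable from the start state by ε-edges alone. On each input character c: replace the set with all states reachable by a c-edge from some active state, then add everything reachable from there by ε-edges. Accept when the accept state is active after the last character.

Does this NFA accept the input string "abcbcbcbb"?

initial (ε-close {0}): {0,1,2,4}
'a' @ 1: {5,6}
'b' @ 2: {3,4,7,8,10}
'c' @ 3: {5,6}
'b' @ 4: {3,4,7,8,10}
'c' @ 5: {5,6}
'b' @ 6: {3,4,7,8,10}
'c' @ 7: {5,6}
'b' @ 8: {3,4,7,8,10}
'b' @ 9: {1,2,4,5,6,9,10,11}  (accept∈set)
final: {1,2,4,5,6,9,10,11}; accept 1 in set

Answer: ACCEPT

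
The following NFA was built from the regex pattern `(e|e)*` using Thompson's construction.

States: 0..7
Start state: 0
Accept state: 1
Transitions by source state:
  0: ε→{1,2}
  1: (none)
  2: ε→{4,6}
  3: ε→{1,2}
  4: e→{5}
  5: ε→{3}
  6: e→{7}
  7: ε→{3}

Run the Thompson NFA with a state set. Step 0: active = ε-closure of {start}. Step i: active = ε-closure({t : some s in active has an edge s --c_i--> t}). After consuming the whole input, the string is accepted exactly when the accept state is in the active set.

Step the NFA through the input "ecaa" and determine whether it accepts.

Answer: REJECT

Trace:
S₀ = ε-closure({0}) = {0,1,2,4,6}
'e' @ 1: {1,2,3,4,5,6,7}  (accept∈set)
'c' @ 2: {}  — dead — no transitions
rest 'aa' ignored (set empty)
final: {}; accept 1 not in set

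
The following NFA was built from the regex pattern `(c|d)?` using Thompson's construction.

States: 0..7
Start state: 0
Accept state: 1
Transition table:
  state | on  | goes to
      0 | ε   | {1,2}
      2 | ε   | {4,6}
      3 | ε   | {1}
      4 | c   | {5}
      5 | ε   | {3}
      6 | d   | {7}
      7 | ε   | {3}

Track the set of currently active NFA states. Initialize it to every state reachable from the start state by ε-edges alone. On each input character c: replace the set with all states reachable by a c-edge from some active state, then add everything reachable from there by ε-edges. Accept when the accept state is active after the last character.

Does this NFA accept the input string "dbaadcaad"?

Answer: REJECT

Trace:
initial (ε-close {0}): {0,1,2,4,6}
'd' @ 1: {1,3,7}  [accepting]
'b' @ 2: {}  — state set empty
rest 'aadcaad' ignored (set empty)
final: {}; accept 1 not in set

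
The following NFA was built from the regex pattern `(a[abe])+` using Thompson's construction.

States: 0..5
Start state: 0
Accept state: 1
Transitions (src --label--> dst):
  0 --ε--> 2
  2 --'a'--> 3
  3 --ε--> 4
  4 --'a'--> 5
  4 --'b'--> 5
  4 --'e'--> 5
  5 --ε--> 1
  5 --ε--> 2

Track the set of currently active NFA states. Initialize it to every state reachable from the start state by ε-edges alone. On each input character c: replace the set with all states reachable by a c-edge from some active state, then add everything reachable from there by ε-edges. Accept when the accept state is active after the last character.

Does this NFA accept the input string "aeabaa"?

Answer: ACCEPT

Steps:
start: ε-closure({0}) = {0,2}
'a' @ 1: {3,4}
'e' @ 2: {1,2,5}  ✓accept
'a' @ 3: {3,4}
'b' @ 4: {1,2,5}  ✓accept
'a' @ 5: {3,4}
'a' @ 6: {1,2,5}  ✓accept
after full input: {1,2,5}  (accept=1 in)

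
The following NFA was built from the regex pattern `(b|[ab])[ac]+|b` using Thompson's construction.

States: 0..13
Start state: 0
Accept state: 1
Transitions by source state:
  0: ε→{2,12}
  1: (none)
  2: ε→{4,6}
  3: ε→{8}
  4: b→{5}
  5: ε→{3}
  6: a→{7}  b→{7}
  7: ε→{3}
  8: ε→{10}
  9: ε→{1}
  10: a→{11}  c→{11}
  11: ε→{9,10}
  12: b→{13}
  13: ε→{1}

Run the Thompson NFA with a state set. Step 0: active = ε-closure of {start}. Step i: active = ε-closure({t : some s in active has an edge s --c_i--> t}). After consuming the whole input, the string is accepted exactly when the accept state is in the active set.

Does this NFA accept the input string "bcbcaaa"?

S₀ = ε-closure({0}) = {0,2,4,6,12}
'b' @ 1: {1,3,5,7,8,10,13}  (accept∈set)
'c' @ 2: {1,9,10,11}  (accept∈set)
'b' @ 3: {}  — dead — no transitions
rest 'caaa' ignored (set empty)
end set {} — state 1 not in

Answer: REJECT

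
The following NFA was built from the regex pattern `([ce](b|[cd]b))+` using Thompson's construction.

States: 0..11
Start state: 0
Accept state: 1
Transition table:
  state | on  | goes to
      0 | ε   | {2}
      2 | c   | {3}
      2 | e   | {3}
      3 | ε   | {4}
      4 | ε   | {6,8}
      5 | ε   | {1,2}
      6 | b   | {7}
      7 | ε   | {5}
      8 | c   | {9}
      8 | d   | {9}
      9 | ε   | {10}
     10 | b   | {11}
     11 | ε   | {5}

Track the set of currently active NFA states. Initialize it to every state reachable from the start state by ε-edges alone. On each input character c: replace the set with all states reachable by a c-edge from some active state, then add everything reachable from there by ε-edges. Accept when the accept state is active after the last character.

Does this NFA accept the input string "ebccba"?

initial (ε-close {0}): {0,2}
'e' @ 1: {3,4,6,8}
'b' @ 2: {1,2,5,7}  ✓accept
'c' @ 3: {3,4,6,8}
'c' @ 4: {9,10}
'b' @ 5: {1,2,5,11}  ✓accept
'a' @ 6: {}  — state set empty
end set {} — state 1 not in

Answer: REJECT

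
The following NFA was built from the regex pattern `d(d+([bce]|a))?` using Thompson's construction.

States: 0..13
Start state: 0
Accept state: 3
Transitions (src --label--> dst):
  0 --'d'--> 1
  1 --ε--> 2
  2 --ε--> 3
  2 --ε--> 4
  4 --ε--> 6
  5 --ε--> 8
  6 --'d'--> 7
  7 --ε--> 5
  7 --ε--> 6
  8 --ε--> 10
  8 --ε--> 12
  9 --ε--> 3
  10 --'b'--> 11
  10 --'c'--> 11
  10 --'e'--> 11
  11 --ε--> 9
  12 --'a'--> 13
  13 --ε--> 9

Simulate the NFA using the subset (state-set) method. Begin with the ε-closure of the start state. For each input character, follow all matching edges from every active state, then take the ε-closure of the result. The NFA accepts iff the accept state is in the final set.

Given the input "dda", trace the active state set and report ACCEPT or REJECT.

initial (ε-close {0}): {0}
'd' @ 1: {1,2,3,4,6}  [accepting]
'd' @ 2: {5,6,7,8,10,12}
'a' @ 3: {3,9,13}  [accepting]
final: {3,9,13}; accept 3 in set

Answer: ACCEPT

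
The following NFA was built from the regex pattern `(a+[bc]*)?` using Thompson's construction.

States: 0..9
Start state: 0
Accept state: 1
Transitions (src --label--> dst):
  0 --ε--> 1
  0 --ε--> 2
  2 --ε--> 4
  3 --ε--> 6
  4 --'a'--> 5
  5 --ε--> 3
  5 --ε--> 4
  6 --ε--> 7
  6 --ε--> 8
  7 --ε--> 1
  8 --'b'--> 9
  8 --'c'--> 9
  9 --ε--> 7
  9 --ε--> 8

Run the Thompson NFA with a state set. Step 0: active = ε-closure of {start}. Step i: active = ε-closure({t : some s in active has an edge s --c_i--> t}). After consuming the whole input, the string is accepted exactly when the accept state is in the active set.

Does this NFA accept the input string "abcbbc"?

Answer: ACCEPT

Steps:
start: ε-closure({0}) = {0,1,2,4}
'a' @ 1: {1,3,4,5,6,7,8}  [accepting]
'b' @ 2: {1,7,8,9}  [accepting]
'c' @ 3: {1,7,8,9}  [accepting]
'b' @ 4: {1,7,8,9}  [accepting]
'b' @ 5: {1,7,8,9}  [accepting]
'c' @ 6: {1,7,8,9}  [accepting]
end set {1,7,8,9} — state 1 in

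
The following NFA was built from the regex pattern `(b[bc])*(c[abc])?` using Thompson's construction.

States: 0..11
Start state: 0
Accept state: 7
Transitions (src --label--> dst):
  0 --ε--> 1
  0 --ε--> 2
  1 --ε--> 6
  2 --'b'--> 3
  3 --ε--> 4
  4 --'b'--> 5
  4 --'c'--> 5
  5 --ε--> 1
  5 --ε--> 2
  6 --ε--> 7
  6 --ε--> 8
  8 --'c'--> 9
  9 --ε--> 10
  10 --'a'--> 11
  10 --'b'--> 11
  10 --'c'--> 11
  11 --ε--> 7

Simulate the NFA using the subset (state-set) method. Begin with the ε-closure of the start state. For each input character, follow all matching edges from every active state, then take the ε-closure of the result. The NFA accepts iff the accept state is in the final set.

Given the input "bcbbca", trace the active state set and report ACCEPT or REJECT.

Answer: ACCEPT

Steps:
start: ε-closure({0}) = {0,1,2,6,7,8}
'b' @ 1: {3,4}
'c' @ 2: {1,2,5,6,7,8}  (accept∈set)
'b' @ 3: {3,4}
'b' @ 4: {1,2,5,6,7,8}  (accept∈set)
'c' @ 5: {9,10}
'a' @ 6: {7,11}  (accept∈set)
after full input: {7,11}  (accept=7 in)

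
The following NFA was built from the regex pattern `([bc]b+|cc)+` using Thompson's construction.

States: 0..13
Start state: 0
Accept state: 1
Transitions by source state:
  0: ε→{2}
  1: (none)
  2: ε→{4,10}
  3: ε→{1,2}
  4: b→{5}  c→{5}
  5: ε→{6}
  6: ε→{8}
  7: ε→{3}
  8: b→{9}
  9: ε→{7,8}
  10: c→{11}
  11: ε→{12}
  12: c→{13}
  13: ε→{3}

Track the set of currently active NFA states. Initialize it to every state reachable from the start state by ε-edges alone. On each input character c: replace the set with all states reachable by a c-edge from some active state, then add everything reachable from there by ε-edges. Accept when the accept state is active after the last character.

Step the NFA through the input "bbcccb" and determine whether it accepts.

S₀ = ε-closure({0}) = {0,2,4,10}
'b' @ 1: {5,6,8}
'b' @ 2: {1,2,3,4,7,8,9,10}  (accept∈set)
'c' @ 3: {5,6,8,11,12}
'c' @ 4: {1,2,3,4,10,13}  (accept∈set)
'c' @ 5: {5,6,8,11,12}
'b' @ 6: {1,2,3,4,7,8,9,10}  (accept∈set)
after full input: {1,2,3,4,7,8,9,10}  (accept=1 in)

Answer: ACCEPT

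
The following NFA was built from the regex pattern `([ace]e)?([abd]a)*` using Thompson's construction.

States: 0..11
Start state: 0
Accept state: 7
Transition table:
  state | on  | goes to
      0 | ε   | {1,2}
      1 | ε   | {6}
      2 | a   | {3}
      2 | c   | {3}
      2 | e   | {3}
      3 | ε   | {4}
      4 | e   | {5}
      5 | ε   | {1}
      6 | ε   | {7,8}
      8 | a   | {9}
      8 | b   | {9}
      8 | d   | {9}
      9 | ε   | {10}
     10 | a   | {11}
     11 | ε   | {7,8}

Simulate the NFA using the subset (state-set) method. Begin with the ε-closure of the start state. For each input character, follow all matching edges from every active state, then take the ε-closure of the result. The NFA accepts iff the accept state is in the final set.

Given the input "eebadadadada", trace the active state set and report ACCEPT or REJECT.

Answer: ACCEPT

Trace:
initial (ε-close {0}): {0,1,2,6,7,8}
'e' @ 1: {3,4}
'e' @ 2: {1,5,6,7,8}  (accept∈set)
'b' @ 3: {9,10}
'a' @ 4: {7,8,11}  (accept∈set)
'd' @ 5: {9,10}
'a' @ 6: {7,8,11}  (accept∈set)
'd' @ 7: {9,10}
'a' @ 8: {7,8,11}  (accept∈set)
'd' @ 9: {9,10}
'a' @ 10: {7,8,11}  (accept∈set)
'd' @ 11: {9,10}
'a' @ 12: {7,8,11}  (accept∈set)
after full input: {7,8,11}  (accept=7 in)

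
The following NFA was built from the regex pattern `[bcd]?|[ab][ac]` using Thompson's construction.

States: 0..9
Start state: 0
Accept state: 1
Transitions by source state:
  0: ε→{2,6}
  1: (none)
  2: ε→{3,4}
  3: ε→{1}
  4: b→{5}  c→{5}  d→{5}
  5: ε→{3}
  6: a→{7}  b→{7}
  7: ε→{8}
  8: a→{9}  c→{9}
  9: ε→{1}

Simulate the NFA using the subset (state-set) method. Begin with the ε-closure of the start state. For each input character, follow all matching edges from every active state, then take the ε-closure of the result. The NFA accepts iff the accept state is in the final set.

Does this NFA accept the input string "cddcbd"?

Answer: REJECT

Steps:
initial (ε-close {0}): {0,1,2,3,4,6}
'c' @ 1: {1,3,5}  (accept∈set)
'd' @ 2: {}  — dead — no transitions
rest 'dcbd' ignored (set empty)
final: {}; accept 1 not in set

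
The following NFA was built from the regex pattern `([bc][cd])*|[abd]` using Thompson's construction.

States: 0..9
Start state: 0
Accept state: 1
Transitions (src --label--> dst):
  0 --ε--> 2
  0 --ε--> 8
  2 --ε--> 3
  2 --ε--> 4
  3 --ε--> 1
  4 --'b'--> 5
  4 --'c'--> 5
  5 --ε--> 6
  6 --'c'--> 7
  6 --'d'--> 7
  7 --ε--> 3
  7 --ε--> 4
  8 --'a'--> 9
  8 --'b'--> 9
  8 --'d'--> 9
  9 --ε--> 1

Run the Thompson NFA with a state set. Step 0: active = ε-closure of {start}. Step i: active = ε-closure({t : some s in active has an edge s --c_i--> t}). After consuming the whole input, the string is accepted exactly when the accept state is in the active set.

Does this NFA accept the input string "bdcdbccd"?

Answer: ACCEPT

Steps:
initial (ε-close {0}): {0,1,2,3,4,8}
'b' @ 1: {1,5,6,9}  ✓accept
'd' @ 2: {1,3,4,7}  ✓accept
'c' @ 3: {5,6}
'd' @ 4: {1,3,4,7}  ✓accept
'b' @ 5: {5,6}
'c' @ 6: {1,3,4,7}  ✓accept
'c' @ 7: {5,6}
'd' @ 8: {1,3,4,7}  ✓accept
after full input: {1,3,4,7}  (accept=1 in)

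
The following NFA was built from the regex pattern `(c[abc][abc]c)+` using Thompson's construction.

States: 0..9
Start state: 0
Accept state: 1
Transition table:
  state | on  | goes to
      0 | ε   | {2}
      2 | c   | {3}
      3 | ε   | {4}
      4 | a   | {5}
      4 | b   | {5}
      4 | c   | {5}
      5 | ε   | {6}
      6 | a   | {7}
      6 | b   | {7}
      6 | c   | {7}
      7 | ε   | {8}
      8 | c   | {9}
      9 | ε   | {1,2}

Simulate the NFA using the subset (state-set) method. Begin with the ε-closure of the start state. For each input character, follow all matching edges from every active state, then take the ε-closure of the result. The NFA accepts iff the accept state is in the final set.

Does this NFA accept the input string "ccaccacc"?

Answer: ACCEPT

Derivation:
initial (ε-close {0}): {0,2}
'c' @ 1: {3,4}
'c' @ 2: {5,6}
'a' @ 3: {7,8}
'c' @ 4: {1,2,9}  [accepting]
'c' @ 5: {3,4}
'a' @ 6: {5,6}
'c' @ 7: {7,8}
'c' @ 8: {1,2,9}  [accepting]
final: {1,2,9}; accept 1 in set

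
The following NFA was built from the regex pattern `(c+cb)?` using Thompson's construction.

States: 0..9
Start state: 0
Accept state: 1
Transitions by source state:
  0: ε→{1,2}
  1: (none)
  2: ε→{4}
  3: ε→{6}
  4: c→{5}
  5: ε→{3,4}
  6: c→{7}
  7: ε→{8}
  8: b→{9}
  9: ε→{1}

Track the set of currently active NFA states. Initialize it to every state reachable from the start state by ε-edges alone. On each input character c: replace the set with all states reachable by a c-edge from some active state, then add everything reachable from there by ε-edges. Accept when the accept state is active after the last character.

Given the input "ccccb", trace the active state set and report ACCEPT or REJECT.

Answer: ACCEPT

Derivation:
initial (ε-close {0}): {0,1,2,4}
'c' @ 1: {3,4,5,6}
'c' @ 2: {3,4,5,6,7,8}
'c' @ 3: {3,4,5,6,7,8}
'c' @ 4: {3,4,5,6,7,8}
'b' @ 5: {1,9}  [accepting]
after full input: {1,9}  (accept=1 in)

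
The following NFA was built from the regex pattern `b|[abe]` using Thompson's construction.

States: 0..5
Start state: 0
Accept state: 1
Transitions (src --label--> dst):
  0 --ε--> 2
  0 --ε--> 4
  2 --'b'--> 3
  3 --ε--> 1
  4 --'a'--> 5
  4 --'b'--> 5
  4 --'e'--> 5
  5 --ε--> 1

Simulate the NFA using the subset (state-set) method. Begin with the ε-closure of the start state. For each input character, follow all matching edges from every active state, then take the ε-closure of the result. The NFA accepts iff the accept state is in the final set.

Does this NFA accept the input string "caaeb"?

Answer: REJECT

Trace:
initial (ε-close {0}): {0,2,4}
'c' @ 1: {}  — no active states
rest 'aaeb' ignored (set empty)
after full input: {}  (accept=1 not in)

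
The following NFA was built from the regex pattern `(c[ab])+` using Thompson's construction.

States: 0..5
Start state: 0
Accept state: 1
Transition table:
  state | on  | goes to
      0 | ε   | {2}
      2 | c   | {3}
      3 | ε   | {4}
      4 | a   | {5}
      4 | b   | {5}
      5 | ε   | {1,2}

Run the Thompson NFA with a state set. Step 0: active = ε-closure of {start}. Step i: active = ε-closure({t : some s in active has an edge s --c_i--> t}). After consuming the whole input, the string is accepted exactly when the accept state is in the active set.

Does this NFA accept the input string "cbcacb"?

Answer: ACCEPT

Steps:
S₀ = ε-closure({0}) = {0,2}
'c' @ 1: {3,4}
'b' @ 2: {1,2,5}  ✓accept
'c' @ 3: {3,4}
'a' @ 4: {1,2,5}  ✓accept
'c' @ 5: {3,4}
'b' @ 6: {1,2,5}  ✓accept
end set {1,2,5} — state 1 in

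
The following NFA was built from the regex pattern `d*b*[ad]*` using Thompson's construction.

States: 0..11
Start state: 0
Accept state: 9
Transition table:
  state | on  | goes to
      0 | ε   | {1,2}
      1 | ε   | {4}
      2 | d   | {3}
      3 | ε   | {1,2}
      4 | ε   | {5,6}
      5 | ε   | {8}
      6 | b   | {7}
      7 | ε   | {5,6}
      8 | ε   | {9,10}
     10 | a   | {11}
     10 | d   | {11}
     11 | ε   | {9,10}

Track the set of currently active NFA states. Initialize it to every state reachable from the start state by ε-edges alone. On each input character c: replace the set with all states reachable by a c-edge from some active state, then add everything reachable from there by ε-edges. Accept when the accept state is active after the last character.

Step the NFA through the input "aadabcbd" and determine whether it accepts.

start: ε-closure({0}) = {0,1,2,4,5,6,8,9,10}
'a' @ 1: {9,10,11}  [accepting]
'a' @ 2: {9,10,11}  [accepting]
'd' @ 3: {9,10,11}  [accepting]
'a' @ 4: {9,10,11}  [accepting]
'b' @ 5: {}  — no active states
rest 'cbd' ignored (set empty)
end set {} — state 9 not in

Answer: REJECT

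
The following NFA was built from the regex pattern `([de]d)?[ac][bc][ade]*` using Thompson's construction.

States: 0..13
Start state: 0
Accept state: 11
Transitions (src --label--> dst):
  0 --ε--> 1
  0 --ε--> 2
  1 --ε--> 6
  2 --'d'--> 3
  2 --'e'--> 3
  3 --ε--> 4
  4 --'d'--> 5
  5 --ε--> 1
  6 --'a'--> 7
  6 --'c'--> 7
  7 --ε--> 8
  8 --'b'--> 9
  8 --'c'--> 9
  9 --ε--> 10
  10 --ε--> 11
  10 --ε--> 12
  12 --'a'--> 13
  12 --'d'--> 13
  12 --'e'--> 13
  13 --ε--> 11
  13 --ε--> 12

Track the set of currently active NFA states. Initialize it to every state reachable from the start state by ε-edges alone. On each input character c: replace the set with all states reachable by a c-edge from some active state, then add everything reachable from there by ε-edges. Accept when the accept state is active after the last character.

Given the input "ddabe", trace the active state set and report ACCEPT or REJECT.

Answer: ACCEPT

Derivation:
start: ε-closure({0}) = {0,1,2,6}
'd' @ 1: {3,4}
'd' @ 2: {1,5,6}
'a' @ 3: {7,8}
'b' @ 4: {9,10,11,12}  ✓accept
'e' @ 5: {11,12,13}  ✓accept
final: {11,12,13}; accept 11 in set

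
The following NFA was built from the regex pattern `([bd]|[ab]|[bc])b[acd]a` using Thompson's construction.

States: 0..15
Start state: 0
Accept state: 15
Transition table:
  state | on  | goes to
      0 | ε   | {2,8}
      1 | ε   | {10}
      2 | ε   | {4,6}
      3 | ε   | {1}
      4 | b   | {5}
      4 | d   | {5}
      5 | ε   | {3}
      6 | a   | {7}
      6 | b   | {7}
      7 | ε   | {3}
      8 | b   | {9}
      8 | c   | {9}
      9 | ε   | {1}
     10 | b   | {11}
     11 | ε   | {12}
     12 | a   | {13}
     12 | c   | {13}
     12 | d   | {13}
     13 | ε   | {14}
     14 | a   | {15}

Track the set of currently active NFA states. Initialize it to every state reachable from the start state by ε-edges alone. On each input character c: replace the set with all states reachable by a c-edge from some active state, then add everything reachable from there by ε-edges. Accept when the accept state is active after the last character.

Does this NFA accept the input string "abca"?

start: ε-closure({0}) = {0,2,4,6,8}
'a' @ 1: {1,3,7,10}
'b' @ 2: {11,12}
'c' @ 3: {13,14}
'a' @ 4: {15}  ✓accept
after full input: {15}  (accept=15 in)

Answer: ACCEPT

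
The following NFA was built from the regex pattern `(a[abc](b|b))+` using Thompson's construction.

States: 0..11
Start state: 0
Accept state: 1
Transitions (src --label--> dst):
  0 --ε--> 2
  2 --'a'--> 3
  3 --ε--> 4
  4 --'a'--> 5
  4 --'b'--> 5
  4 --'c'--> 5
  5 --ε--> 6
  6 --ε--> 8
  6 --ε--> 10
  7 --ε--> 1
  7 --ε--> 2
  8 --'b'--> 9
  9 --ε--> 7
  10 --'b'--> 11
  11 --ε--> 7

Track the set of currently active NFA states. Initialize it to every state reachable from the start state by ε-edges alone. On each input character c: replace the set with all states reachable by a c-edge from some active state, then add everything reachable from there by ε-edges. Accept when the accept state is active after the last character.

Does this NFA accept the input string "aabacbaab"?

initial (ε-close {0}): {0,2}
'a' @ 1: {3,4}
'a' @ 2: {5,6,8,10}
'b' @ 3: {1,2,7,9,11}  [accepting]
'a' @ 4: {3,4}
'c' @ 5: {5,6,8,10}
'b' @ 6: {1,2,7,9,11}  [accepting]
'a' @ 7: {3,4}
'a' @ 8: {5,6,8,10}
'b' @ 9: {1,2,7,9,11}  [accepting]
end set {1,2,7,9,11} — state 1 in

Answer: ACCEPT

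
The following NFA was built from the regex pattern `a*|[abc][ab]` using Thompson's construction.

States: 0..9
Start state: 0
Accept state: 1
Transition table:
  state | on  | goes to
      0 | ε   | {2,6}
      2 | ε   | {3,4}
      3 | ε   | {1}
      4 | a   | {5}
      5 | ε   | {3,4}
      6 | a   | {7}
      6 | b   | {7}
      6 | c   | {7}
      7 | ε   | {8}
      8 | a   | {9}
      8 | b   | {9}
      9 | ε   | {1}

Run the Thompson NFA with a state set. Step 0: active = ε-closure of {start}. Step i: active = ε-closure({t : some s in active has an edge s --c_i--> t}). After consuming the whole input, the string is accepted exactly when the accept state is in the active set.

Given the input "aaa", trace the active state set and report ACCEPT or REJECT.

Answer: ACCEPT

Steps:
S₀ = ε-closure({0}) = {0,1,2,3,4,6}
'a' @ 1: {1,3,4,5,7,8}  ✓accept
'a' @ 2: {1,3,4,5,9}  ✓accept
'a' @ 3: {1,3,4,5}  ✓accept
final: {1,3,4,5}; accept 1 in set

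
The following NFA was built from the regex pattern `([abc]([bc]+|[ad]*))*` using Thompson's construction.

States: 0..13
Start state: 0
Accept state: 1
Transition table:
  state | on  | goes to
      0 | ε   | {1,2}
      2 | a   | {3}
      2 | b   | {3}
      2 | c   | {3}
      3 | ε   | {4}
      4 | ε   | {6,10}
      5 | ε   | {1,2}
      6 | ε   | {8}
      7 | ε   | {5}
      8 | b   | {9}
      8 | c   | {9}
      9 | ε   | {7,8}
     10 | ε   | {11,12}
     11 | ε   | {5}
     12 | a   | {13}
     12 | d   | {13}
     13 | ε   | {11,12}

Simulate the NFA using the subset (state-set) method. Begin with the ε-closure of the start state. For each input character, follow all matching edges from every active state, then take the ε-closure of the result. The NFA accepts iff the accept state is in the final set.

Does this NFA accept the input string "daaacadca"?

Answer: REJECT

Steps:
S₀ = ε-closure({0}) = {0,1,2}
'd' @ 1: {}  — no active states
rest 'aaacadca' ignored (set empty)
final: {}; accept 1 not in set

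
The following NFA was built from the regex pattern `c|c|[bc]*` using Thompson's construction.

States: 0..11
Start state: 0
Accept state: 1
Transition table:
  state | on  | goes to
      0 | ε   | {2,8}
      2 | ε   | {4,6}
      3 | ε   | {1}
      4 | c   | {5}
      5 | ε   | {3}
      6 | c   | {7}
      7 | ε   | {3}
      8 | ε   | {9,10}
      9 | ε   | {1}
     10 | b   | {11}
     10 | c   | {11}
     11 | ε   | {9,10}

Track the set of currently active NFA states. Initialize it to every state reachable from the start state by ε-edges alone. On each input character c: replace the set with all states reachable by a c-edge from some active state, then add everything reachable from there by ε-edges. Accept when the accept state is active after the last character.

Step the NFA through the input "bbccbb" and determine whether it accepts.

start: ε-closure({0}) = {0,1,2,4,6,8,9,10}
'b' @ 1: {1,9,10,11}  [accepting]
'b' @ 2: {1,9,10,11}  [accepting]
'c' @ 3: {1,9,10,11}  [accepting]
'c' @ 4: {1,9,10,11}  [accepting]
'b' @ 5: {1,9,10,11}  [accepting]
'b' @ 6: {1,9,10,11}  [accepting]
after full input: {1,9,10,11}  (accept=1 in)

Answer: ACCEPT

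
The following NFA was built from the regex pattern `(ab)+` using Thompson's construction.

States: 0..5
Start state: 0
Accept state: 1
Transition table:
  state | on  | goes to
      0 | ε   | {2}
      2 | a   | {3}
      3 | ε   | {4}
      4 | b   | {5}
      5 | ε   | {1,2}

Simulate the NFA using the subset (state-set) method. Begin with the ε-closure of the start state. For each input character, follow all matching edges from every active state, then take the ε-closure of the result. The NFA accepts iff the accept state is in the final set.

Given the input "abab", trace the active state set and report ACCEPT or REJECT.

Answer: ACCEPT

Trace:
start: ε-closure({0}) = {0,2}
'a' @ 1: {3,4}
'b' @ 2: {1,2,5}  ✓accept
'a' @ 3: {3,4}
'b' @ 4: {1,2,5}  ✓accept
final: {1,2,5}; accept 1 in set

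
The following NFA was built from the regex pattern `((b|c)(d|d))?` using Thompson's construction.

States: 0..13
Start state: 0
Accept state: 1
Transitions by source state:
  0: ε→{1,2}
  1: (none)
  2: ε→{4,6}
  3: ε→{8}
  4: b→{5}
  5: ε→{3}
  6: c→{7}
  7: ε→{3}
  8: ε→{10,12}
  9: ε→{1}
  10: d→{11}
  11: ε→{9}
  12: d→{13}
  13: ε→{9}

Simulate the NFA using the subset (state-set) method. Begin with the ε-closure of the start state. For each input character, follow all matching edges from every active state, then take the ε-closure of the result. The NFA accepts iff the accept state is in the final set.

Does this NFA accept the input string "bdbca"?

Answer: REJECT

Derivation:
S₀ = ε-closure({0}) = {0,1,2,4,6}
'b' @ 1: {3,5,8,10,12}
'd' @ 2: {1,9,11,13}  [accepting]
'b' @ 3: {}  — dead — no transitions
rest 'ca' ignored (set empty)
after full input: {}  (accept=1 not in)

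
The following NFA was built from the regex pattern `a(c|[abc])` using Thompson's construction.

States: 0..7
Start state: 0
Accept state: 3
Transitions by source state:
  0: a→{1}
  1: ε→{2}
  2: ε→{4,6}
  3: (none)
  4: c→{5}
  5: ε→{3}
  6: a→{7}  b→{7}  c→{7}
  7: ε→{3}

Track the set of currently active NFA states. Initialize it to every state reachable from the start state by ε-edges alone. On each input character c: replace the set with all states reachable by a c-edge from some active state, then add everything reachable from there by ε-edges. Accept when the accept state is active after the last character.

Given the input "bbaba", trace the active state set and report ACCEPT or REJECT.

Answer: REJECT

Trace:
initial (ε-close {0}): {0}
'b' @ 1: {}  — state set empty
rest 'baba' ignored (set empty)
end set {} — state 3 not in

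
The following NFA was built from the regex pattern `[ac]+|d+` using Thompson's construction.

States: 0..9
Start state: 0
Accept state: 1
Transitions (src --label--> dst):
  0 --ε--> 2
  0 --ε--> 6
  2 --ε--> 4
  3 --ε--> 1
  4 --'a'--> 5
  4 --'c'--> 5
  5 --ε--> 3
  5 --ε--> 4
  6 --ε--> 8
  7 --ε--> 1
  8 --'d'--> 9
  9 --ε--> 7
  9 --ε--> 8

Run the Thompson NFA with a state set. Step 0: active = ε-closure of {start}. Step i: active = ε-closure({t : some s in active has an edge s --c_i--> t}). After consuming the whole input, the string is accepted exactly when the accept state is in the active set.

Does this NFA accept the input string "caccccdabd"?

S₀ = ε-closure({0}) = {0,2,4,6,8}
'c' @ 1: {1,3,4,5}  ✓accept
'a' @ 2: {1,3,4,5}  ✓accept
'c' @ 3: {1,3,4,5}  ✓accept
'c' @ 4: {1,3,4,5}  ✓accept
'c' @ 5: {1,3,4,5}  ✓accept
'c' @ 6: {1,3,4,5}  ✓accept
'd' @ 7: {}  — state set empty
rest 'abd' ignored (set empty)
end set {} — state 1 not in

Answer: REJECT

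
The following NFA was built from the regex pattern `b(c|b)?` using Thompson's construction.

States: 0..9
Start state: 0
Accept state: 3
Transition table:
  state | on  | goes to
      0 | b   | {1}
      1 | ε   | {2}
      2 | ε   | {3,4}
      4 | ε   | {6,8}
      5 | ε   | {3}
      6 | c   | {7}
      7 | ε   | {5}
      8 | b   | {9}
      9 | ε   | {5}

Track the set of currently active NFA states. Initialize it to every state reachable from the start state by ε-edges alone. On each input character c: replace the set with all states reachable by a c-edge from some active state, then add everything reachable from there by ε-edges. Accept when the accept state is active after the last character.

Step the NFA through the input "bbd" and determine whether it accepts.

initial (ε-close {0}): {0}
'b' @ 1: {1,2,3,4,6,8}  [accepting]
'b' @ 2: {3,5,9}  [accepting]
'd' @ 3: {}  — no active states
final: {}; accept 3 not in set

Answer: REJECT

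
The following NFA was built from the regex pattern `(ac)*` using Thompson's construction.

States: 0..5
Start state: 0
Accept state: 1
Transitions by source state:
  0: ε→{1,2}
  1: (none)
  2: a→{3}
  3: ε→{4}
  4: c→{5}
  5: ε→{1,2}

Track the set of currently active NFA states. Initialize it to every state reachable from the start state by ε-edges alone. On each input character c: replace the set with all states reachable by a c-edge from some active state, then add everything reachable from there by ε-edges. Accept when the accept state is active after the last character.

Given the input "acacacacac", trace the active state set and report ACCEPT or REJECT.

Answer: ACCEPT

Trace:
S₀ = ε-closure({0}) = {0,1,2}
'a' @ 1: {3,4}
'c' @ 2: {1,2,5}  [accepting]
'a' @ 3: {3,4}
'c' @ 4: {1,2,5}  [accepting]
'a' @ 5: {3,4}
'c' @ 6: {1,2,5}  [accepting]
'a' @ 7: {3,4}
'c' @ 8: {1,2,5}  [accepting]
'a' @ 9: {3,4}
'c' @ 10: {1,2,5}  [accepting]
final: {1,2,5}; accept 1 in set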